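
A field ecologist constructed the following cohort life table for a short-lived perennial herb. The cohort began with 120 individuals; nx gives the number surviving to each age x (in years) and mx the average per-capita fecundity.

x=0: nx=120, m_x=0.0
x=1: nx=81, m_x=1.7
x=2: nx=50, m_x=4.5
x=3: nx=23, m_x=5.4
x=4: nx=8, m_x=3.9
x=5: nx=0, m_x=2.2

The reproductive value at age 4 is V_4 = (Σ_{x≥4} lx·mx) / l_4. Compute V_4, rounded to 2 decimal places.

lx = nx/n0 = nx/120: 1, 0.675, 0.41667…, 0.19167…, 0.06667…, 0
lx·mx for x ≥ 4: 0.26…, 0 → sum = 0.26…
V_4 = 0.26… / l_4 = 0.26… / 0.066667… = 3.9… → 3.90

3.90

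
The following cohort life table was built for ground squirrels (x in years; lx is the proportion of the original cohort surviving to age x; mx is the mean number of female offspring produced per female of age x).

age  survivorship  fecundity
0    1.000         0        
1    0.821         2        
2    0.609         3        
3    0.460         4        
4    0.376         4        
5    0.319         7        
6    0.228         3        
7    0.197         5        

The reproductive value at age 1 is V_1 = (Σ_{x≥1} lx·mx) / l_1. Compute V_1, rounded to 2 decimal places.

13.05

lx·mx for x ≥ 1: 1.642, 1.827, 1.84, 1.504, 2.233, 0.684, 0.985 → sum = 10.715
V_1 = 10.715 / l_1 = 10.715 / 0.821 = 13.051157… → 13.05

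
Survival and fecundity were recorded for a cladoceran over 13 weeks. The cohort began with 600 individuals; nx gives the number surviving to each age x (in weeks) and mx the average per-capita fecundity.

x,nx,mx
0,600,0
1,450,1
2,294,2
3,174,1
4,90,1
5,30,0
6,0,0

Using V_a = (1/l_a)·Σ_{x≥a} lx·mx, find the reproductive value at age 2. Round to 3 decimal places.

lx = nx/n0 = nx/600: 1, 0.75, 0.49, 0.29, 0.15, 0.05, 0
lx·mx for x ≥ 2: 0.98, 0.29, 0.15, 0, 0 → sum = 1.42
V_2 = 1.42 / l_2 = 1.42 / 0.49 = 2.897959… → 2.898

2.898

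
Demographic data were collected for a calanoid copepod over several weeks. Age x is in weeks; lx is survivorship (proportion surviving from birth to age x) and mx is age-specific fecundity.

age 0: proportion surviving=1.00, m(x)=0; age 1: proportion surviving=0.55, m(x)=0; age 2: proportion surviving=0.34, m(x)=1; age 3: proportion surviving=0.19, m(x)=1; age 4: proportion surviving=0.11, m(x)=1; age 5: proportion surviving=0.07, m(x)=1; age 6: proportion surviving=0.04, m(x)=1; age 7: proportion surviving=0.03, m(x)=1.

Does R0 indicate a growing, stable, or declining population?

R0 = Σ lx·mx = 0 + 0 + 0.34 + 0.19 + 0.11 + 0.07 + 0.04 + 0.03 = 0.78
R0 < 1, so the population is declining.

declining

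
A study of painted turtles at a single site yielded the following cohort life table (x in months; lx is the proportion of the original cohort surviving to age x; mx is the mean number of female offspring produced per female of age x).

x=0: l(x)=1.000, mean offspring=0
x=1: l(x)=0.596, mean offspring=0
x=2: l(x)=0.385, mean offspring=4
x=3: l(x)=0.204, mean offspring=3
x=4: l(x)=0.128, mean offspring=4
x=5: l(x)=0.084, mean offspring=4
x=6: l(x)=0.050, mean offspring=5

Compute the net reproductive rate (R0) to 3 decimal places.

lx·mx by age: 0, 0, 1.54, 0.612, 0.512, 0.336, 0.25
R0 = Σ lx·mx = 3.25 → 3.250

3.250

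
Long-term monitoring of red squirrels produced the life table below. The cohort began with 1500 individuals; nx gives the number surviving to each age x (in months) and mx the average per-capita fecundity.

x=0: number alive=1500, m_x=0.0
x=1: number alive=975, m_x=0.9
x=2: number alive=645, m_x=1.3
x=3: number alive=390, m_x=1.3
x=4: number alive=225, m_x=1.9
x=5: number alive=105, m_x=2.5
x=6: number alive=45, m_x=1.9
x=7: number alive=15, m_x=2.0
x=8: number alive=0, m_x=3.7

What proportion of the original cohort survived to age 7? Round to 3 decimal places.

0.010

l_7 = n_7/n_0 = 15/1500 = 0.01 → 0.010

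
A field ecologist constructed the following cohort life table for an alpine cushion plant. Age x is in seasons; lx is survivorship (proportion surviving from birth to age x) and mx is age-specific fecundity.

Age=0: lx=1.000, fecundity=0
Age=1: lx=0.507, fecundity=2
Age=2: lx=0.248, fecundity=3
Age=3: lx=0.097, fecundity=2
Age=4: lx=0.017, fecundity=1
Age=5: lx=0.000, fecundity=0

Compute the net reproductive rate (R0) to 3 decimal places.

1.969

lx·mx by age: 0, 1.014, 0.744, 0.194, 0.017, 0
R0 = Σ lx·mx = 1.969 → 1.969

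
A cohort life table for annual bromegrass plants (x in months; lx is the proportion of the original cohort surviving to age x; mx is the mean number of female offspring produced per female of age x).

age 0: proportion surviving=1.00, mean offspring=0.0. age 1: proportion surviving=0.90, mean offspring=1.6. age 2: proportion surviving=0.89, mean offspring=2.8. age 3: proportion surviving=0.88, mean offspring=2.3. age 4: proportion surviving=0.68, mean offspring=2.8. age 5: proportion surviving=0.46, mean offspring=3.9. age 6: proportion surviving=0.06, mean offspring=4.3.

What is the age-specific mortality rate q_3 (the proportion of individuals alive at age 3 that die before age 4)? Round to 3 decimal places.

q_3 = (l_3 − l_4) / l_3 = (0.88 − 0.68) / 0.88
     = 0.2 / 0.88 = 0.227273… → 0.227

0.227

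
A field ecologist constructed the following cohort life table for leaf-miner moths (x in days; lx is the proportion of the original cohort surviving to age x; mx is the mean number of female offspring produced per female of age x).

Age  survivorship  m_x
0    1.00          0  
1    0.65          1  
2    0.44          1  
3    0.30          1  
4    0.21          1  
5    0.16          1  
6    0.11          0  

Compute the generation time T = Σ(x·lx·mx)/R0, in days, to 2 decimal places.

2.31

lx·mx: 0, 0.65, 0.44, 0.3, 0.21, 0.16, 0 → R0 = 1.76
x·lx·mx: 0, 0.65, 0.88, 0.9, 0.84, 0.8, 0 → Σ = 4.07
T = 4.07 / 1.76 = 2.3125 → 2.31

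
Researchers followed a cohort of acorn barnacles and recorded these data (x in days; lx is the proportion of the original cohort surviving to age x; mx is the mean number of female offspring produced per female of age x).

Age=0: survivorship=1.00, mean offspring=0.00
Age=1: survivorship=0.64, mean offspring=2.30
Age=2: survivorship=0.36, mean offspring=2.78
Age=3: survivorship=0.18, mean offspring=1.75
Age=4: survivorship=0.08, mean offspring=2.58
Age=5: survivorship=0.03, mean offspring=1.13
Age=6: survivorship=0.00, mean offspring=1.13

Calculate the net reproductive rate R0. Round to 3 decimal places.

lx·mx by age: 0, 1.472, 1.0008, 0.315, 0.2064, 0.0339, 0
R0 = Σ lx·mx = 3.0281 → 3.028

3.028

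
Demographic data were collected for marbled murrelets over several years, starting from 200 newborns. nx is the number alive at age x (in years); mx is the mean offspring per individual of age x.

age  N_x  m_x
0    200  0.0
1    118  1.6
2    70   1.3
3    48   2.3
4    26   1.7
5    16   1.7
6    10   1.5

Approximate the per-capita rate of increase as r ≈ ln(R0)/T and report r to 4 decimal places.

lx = nx/n0 = nx/200: 1, 0.59, 0.35, 0.24, 0.13, 0.08, 0.05
R0 = Σ lx·mx = 0 + 0.944 + 0.455 + 0.552 + 0.221 + 0.136 + 0.075 = 2.383
Σ x·lx·mx = 5.524; T = 5.524/2.383 = 2.31809…
r ≈ ln(R0)/T = ln(2.383)/2.31809… = 0.374602… → 0.3746

0.3746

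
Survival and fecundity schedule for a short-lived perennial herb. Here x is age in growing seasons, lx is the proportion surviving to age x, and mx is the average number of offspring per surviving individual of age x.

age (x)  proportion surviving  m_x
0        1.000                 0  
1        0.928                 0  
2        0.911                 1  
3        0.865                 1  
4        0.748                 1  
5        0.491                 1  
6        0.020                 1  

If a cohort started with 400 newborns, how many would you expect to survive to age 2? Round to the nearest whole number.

Expected survivors = N0 · l_2 = 400 × 0.911 = 364.4 → 364

364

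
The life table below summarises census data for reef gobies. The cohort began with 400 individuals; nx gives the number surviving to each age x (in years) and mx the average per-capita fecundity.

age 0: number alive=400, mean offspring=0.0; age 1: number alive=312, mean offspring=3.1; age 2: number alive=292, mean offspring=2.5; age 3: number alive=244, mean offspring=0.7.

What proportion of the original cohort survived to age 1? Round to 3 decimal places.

l_1 = n_1/n_0 = 312/400 = 0.78 → 0.780

0.780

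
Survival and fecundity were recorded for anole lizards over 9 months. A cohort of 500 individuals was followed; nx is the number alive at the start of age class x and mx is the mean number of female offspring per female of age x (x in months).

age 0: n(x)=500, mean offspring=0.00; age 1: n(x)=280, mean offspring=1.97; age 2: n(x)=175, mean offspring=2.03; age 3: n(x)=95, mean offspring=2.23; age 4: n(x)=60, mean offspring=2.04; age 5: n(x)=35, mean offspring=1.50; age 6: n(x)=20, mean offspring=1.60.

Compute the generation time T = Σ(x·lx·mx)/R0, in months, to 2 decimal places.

2.14

lx = nx/n0 = nx/500: 1, 0.56, 0.35, 0.19, 0.12, 0.07, 0.04
lx·mx: 0, 1.1032, 0.7105, 0.4237, 0.2448, 0.105, 0.064 → R0 = 2.6512
x·lx·mx: 0, 1.1032, 1.421, 1.2711, 0.9792, 0.525, 0.384 → Σ = 5.6835
T = 5.6835 / 2.6512 = 2.143746… → 2.14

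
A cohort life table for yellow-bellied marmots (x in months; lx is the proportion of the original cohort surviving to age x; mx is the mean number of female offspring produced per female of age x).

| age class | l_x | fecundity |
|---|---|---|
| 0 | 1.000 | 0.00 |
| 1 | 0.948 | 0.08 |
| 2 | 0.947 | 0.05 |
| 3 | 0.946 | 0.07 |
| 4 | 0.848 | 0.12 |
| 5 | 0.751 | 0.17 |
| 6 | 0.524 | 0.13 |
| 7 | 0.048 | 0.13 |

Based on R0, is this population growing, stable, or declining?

declining

R0 = Σ lx·mx = 0 + 0.07584 + 0.04735 + 0.06622 + 0.10176 + 0.12767 + 0.06812 + 0.00624 = 0.4932
R0 < 1, so the population is declining.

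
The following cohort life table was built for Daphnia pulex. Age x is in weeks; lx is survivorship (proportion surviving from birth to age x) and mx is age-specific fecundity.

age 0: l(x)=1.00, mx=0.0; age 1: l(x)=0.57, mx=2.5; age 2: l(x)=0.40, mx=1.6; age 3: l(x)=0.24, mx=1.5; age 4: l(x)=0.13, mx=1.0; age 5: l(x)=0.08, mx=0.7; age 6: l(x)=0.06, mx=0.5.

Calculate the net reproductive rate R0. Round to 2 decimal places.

lx·mx by age: 0, 1.425, 0.64, 0.36, 0.13, 0.056, 0.03
R0 = Σ lx·mx = 2.641 → 2.64

2.64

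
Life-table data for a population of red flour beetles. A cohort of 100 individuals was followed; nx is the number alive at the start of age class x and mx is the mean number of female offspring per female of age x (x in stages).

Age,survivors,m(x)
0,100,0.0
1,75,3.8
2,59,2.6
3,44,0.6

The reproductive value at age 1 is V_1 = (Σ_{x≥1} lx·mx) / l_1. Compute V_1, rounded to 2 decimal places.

6.20

lx = nx/n0 = nx/100: 1, 0.75, 0.59, 0.44
lx·mx for x ≥ 1: 2.85, 1.534, 0.264 → sum = 4.648
V_1 = 4.648 / l_1 = 4.648 / 0.75 = 6.197333… → 6.20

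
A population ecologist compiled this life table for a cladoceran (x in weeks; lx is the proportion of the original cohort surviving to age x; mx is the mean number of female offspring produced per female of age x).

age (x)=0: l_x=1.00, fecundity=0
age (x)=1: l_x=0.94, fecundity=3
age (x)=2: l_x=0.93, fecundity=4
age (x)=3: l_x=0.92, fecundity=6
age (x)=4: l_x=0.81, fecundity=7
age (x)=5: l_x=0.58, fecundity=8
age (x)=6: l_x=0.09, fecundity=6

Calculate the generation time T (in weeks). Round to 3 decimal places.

3.315

lx·mx: 0, 2.82, 3.72, 5.52, 5.67, 4.64, 0.54 → R0 = 22.91
x·lx·mx: 0, 2.82, 7.44, 16.56, 22.68, 23.2, 3.24 → Σ = 75.94
T = 75.94 / 22.91 = 3.31471… → 3.315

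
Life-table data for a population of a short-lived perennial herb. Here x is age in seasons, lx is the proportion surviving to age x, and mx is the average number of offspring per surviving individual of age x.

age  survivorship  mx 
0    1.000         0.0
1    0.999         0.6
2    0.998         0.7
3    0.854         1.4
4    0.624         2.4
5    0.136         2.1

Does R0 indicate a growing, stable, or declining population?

R0 = Σ lx·mx = 0 + 0.5994 + 0.6986 + 1.1956 + 1.4976 + 0.2856 = 4.2768
R0 > 1, so the population is growing.

growing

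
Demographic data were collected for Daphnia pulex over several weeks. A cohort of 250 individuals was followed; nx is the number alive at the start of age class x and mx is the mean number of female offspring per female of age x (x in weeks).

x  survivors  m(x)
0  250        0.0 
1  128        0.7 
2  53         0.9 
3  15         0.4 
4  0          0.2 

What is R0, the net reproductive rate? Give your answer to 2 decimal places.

lx = nx/n0 = nx/250: 1, 0.512, 0.212, 0.06, 0
lx·mx by age: 0, 0.3584, 0.1908, 0.024, 0
R0 = Σ lx·mx = 0.5732 → 0.57

0.57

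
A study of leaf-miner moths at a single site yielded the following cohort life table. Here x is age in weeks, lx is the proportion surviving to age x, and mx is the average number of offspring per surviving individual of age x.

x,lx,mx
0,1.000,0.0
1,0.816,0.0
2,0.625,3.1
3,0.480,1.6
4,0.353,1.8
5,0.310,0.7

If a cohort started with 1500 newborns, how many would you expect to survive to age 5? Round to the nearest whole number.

Expected survivors = N0 · l_5 = 1500 × 0.310 = 465 → 465

465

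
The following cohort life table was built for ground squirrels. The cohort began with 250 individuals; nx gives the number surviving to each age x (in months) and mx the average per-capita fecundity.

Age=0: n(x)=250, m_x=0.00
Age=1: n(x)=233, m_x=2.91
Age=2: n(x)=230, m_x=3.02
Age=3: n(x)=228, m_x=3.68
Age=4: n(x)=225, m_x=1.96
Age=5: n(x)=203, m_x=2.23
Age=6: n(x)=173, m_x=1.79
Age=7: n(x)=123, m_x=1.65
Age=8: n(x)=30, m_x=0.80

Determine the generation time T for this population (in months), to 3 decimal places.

lx = nx/n0 = nx/250: 1, 0.932, 0.92, 0.912, 0.9, 0.812, 0.692, 0.492, 0.12
lx·mx: 0, 2.71212, 2.7784, 3.35616, 1.764, 1.81076, 1.23868, 0.8118, 0.096 → R0 = 14.56792
x·lx·mx: 0, 2.71212, 5.5568, 10.06848, 7.056, 9.0538, 7.43208, 5.6826, 0.768 → Σ = 48.32988
T = 48.32988 / 14.56792 = 3.317555… → 3.318

3.318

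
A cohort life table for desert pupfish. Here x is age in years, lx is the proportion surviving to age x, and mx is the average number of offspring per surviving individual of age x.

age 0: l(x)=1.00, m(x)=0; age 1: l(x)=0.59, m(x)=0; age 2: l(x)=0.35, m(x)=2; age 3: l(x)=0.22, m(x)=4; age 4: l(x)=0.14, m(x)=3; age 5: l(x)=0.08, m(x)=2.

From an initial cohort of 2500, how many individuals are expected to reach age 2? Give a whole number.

Expected survivors = N0 · l_2 = 2500 × 0.35 = 875 → 875

875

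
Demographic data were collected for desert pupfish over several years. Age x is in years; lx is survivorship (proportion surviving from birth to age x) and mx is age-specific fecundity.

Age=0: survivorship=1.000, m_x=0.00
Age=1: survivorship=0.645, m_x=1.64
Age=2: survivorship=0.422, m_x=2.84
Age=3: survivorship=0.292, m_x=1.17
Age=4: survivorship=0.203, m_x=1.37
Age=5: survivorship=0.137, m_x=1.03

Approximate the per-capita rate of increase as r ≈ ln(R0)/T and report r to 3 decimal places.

0.529

R0 = Σ lx·mx = 0 + 1.0578 + 1.19848 + 0.34164 + 0.27811 + 0.14111 = 3.01714
Σ x·lx·mx = 6.29767; T = 6.29767/3.01714 = 2.0873…
r ≈ ln(R0)/T = ln(3.01714)/2.0873… = 0.52906… → 0.529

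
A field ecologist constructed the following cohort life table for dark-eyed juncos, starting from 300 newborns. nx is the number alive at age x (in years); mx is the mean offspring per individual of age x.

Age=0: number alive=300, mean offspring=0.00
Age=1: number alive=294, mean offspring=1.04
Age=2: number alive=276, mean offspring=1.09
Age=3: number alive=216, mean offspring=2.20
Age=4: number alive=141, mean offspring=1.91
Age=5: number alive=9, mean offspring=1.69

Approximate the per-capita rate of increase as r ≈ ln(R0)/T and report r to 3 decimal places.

0.594

lx = nx/n0 = nx/300: 1, 0.98, 0.92, 0.72, 0.47, 0.03
R0 = Σ lx·mx = 0 + 1.0192 + 1.0028 + 1.584 + 0.8977 + 0.0507 = 4.5544
Σ x·lx·mx = 11.6211; T = 11.6211/4.5544 = 2.55162…
r ≈ ln(R0)/T = ln(4.5544)/2.55162… = 0.59417… → 0.594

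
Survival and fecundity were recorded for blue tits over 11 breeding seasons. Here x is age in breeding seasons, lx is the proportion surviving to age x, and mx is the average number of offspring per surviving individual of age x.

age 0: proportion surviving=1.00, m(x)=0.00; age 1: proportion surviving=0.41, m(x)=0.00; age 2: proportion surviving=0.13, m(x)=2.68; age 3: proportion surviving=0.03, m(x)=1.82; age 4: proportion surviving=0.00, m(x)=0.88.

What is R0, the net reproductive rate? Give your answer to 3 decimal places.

0.403

lx·mx by age: 0, 0, 0.3484, 0.0546, 0
R0 = Σ lx·mx = 0.403 → 0.403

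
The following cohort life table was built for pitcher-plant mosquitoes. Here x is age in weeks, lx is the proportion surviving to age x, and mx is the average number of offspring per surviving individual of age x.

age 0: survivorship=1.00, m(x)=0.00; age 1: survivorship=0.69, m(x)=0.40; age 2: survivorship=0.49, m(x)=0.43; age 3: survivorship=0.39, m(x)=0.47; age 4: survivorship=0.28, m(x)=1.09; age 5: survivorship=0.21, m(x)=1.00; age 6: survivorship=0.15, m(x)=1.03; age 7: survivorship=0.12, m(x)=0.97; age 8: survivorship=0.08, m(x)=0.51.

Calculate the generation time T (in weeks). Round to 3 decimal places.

lx·mx: 0, 0.276, 0.2107, 0.1833, 0.3052, 0.21, 0.1545, 0.1164, 0.0408 → R0 = 1.4969
x·lx·mx: 0, 0.276, 0.4214, 0.5499, 1.2208, 1.05, 0.927, 0.8148, 0.3264 → Σ = 5.5863
T = 5.5863 / 1.4969 = 3.731913… → 3.732

3.732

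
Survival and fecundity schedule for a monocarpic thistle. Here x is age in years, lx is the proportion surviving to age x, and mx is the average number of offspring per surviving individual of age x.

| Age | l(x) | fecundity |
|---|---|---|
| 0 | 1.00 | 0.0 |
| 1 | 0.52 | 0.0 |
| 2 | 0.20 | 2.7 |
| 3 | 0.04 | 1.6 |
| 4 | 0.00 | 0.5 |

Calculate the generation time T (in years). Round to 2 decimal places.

lx·mx: 0, 0, 0.54, 0.064, 0 → R0 = 0.604
x·lx·mx: 0, 0, 1.08, 0.192, 0 → Σ = 1.272
T = 1.272 / 0.604 = 2.10596… → 2.11

2.11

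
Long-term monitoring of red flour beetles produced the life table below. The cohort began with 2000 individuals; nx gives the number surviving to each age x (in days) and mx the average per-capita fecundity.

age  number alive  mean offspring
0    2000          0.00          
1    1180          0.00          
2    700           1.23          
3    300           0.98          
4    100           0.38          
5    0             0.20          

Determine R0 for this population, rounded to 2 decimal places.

lx = nx/n0 = nx/2000: 1, 0.59, 0.35, 0.15, 0.05, 0
lx·mx by age: 0, 0, 0.4305, 0.147, 0.019, 0
R0 = Σ lx·mx = 0.5965 → 0.60

0.60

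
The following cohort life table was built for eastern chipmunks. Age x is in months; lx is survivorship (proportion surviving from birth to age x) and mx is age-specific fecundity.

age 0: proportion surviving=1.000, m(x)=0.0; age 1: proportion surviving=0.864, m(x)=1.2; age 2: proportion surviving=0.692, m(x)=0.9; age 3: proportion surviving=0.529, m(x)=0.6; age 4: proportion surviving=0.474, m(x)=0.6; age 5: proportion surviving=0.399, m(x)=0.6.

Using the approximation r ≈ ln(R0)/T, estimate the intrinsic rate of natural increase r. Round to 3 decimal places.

R0 = Σ lx·mx = 0 + 1.0368 + 0.6228 + 0.3174 + 0.2844 + 0.2394 = 2.5008
Σ x·lx·mx = 5.5692; T = 5.5692/2.5008 = 2.22697…
r ≈ ln(R0)/T = ln(2.5008)/2.22697… = 0.4116… → 0.412

0.412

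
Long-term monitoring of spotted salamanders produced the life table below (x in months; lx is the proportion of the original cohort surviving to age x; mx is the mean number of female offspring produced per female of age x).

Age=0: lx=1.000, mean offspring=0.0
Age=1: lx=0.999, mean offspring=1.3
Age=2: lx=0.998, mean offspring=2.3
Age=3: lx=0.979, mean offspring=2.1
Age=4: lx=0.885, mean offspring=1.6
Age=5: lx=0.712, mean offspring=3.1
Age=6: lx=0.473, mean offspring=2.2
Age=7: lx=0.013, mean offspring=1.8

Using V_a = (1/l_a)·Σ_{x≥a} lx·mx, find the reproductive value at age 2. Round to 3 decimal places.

9.057

lx·mx for x ≥ 2: 2.2954, 2.0559, 1.416, 2.2072, 1.0406, 0.0234 → sum = 9.0385
V_2 = 9.0385 / l_2 = 9.0385 / 0.998 = 9.056613… → 9.057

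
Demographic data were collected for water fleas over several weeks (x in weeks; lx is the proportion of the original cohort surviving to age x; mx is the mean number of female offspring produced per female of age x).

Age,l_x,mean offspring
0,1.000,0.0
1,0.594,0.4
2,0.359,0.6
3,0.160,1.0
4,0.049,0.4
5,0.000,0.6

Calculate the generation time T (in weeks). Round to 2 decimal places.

lx·mx: 0, 0.2376, 0.2154, 0.16, 0.0196, 0 → R0 = 0.6326
x·lx·mx: 0, 0.2376, 0.4308, 0.48, 0.0784, 0 → Σ = 1.2268
T = 1.2268 / 0.6326 = 1.939298… → 1.94

1.94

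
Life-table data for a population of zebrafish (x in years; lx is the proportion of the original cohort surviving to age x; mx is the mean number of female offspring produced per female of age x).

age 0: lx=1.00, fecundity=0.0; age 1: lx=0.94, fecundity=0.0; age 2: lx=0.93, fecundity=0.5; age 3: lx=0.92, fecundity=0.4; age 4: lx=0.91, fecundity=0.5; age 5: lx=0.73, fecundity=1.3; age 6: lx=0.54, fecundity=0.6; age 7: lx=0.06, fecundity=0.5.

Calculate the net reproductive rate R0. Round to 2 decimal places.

lx·mx by age: 0, 0, 0.465, 0.368, 0.455, 0.949, 0.324, 0.03
R0 = Σ lx·mx = 2.591 → 2.59

2.59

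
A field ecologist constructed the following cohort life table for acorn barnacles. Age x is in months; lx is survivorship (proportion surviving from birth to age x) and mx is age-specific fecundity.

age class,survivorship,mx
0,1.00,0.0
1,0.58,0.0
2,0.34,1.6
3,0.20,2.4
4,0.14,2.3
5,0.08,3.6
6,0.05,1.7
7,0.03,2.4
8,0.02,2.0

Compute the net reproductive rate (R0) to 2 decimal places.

lx·mx by age: 0, 0, 0.544, 0.48, 0.322, 0.288, 0.085, 0.072, 0.04
R0 = Σ lx·mx = 1.831 → 1.83

1.83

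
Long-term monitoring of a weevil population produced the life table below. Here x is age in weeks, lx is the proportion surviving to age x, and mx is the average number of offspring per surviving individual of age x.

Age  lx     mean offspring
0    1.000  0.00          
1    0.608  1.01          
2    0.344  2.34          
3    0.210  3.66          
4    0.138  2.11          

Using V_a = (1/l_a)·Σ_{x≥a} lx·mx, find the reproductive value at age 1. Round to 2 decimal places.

4.08

lx·mx for x ≥ 1: 0.61408, 0.80496, 0.7686, 0.29118 → sum = 2.47882
V_1 = 2.47882 / l_1 = 2.47882 / 0.608 = 4.077007… → 4.08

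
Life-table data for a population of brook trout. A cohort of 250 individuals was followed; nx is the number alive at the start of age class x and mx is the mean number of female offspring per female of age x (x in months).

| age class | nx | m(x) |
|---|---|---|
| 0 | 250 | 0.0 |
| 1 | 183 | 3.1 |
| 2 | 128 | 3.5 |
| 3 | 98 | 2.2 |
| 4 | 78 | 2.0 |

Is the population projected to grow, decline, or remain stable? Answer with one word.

lx = nx/n0 = nx/250: 1, 0.732, 0.512, 0.392, 0.312
R0 = Σ lx·mx = 0 + 2.2692 + 1.792 + 0.8624 + 0.624 = 5.5476
R0 > 1, so the population is growing.

growing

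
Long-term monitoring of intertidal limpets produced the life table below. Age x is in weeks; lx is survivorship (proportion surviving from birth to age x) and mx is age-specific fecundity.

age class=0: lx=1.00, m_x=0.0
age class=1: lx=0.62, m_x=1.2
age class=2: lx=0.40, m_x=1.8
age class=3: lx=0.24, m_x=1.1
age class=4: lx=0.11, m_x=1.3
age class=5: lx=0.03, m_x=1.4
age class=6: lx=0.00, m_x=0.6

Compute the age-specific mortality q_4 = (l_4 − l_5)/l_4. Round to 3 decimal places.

0.727

q_4 = (l_4 − l_5) / l_4 = (0.11 − 0.03) / 0.11
     = 0.08 / 0.11 = 0.727273… → 0.727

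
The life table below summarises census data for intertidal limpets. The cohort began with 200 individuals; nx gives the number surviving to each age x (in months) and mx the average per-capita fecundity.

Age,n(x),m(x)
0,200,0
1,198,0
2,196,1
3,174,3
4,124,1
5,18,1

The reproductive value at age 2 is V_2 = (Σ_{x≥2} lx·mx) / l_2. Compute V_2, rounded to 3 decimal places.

lx = nx/n0 = nx/200: 1, 0.99, 0.98, 0.87, 0.62, 0.09
lx·mx for x ≥ 2: 0.98, 2.61, 0.62, 0.09 → sum = 4.3
V_2 = 4.3 / l_2 = 4.3 / 0.98 = 4.387755… → 4.388

4.388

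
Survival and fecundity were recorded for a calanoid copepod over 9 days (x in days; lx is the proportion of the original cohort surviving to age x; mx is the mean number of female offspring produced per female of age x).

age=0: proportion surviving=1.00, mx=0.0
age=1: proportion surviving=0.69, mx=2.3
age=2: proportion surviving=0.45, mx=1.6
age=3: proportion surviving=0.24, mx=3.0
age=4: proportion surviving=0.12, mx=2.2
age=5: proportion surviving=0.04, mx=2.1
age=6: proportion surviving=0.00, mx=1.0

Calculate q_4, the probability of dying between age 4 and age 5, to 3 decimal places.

q_4 = (l_4 − l_5) / l_4 = (0.12 − 0.04) / 0.12
     = 0.08 / 0.12 = 0.666667… → 0.667

0.667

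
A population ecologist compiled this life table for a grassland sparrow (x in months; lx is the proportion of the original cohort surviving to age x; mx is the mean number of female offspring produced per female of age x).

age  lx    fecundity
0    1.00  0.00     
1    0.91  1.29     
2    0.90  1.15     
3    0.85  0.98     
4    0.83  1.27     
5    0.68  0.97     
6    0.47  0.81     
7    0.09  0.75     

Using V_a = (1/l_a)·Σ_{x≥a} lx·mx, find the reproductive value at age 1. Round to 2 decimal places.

5.72

lx·mx for x ≥ 1: 1.1739, 1.035, 0.833, 1.0541, 0.6596, 0.3807, 0.0675 → sum = 5.2038
V_1 = 5.2038 / l_1 = 5.2038 / 0.91 = 5.718462… → 5.72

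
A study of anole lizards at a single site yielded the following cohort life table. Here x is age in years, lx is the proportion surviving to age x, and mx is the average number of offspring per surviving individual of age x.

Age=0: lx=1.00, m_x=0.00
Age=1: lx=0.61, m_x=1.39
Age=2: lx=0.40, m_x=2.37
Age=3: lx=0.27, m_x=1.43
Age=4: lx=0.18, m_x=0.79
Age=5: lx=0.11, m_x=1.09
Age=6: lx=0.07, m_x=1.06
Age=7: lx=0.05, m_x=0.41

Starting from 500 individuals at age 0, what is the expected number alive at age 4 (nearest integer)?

90

Expected survivors = N0 · l_4 = 500 × 0.18 = 90 → 90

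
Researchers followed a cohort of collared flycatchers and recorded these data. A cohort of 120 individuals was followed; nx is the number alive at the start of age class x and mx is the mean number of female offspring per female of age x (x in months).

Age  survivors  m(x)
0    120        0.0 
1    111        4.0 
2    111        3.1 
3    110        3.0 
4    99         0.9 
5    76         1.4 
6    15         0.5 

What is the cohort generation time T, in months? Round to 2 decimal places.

lx = nx/n0 = nx/120: 1, 0.925, 0.925, 0.91667…, 0.825, 0.63333…, 0.125
lx·mx: 0, 3.7, 2.8675, 2.75…, 0.7425, 0.886667…, 0.0625 → R0 = 11.009167…
x·lx·mx: 0, 3.7, 5.735, 8.25…, 2.97, 4.433333…, 0.375 → Σ = 25.463333…
T = 25.463333… / 11.009167… = 2.312921… → 2.31

2.31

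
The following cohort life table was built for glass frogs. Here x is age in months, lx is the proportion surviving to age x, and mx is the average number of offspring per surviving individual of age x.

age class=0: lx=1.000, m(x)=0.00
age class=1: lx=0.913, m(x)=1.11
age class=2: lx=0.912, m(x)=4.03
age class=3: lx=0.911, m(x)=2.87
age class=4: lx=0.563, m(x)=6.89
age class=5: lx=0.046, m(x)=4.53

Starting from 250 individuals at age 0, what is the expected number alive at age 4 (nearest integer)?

Expected survivors = N0 · l_4 = 250 × 0.563 = 140.75 → 141

141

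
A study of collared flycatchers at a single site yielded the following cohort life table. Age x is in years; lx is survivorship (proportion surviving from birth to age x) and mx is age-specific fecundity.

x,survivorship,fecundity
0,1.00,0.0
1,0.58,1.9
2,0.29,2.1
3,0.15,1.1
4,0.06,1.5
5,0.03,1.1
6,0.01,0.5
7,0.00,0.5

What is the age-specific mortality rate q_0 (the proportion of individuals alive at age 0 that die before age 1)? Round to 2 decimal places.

0.42

q_0 = (l_0 − l_1) / l_0 = (1 − 0.58) / 1
     = 0.42 / 1 = 0.42 → 0.42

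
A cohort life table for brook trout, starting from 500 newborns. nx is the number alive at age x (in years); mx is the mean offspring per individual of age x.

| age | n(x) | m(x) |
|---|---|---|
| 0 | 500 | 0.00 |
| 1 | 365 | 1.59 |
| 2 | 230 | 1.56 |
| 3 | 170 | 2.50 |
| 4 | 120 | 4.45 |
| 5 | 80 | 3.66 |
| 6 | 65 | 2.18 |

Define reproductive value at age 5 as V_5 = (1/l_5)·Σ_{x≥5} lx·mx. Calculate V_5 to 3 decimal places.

lx = nx/n0 = nx/500: 1, 0.73, 0.46, 0.34, 0.24, 0.16, 0.13
lx·mx for x ≥ 5: 0.5856, 0.2834 → sum = 0.869
V_5 = 0.869 / l_5 = 0.869 / 0.16 = 5.43125 → 5.431

5.431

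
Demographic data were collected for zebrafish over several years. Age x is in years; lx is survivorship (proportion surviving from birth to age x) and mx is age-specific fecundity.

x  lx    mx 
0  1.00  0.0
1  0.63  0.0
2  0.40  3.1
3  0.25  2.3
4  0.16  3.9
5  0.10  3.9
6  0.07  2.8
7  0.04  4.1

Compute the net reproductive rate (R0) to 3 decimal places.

3.189

lx·mx by age: 0, 0, 1.24, 0.575, 0.624, 0.39, 0.196, 0.164
R0 = Σ lx·mx = 3.189 → 3.189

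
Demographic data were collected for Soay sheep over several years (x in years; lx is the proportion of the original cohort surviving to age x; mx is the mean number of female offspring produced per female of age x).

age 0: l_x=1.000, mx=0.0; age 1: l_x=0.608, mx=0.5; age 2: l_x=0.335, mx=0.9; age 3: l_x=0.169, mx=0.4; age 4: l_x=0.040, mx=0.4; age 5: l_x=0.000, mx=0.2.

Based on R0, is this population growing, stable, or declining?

declining

R0 = Σ lx·mx = 0 + 0.304 + 0.3015 + 0.0676 + 0.016 + 0 = 0.6891
R0 < 1, so the population is declining.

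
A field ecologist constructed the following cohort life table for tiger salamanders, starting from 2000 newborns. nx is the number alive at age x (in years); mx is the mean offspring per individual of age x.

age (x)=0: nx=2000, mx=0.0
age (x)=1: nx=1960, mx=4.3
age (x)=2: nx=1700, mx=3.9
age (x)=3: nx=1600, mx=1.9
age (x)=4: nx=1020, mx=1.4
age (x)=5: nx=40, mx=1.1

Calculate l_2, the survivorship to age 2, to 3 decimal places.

l_2 = n_2/n_0 = 1700/2000 = 0.85 → 0.850

0.850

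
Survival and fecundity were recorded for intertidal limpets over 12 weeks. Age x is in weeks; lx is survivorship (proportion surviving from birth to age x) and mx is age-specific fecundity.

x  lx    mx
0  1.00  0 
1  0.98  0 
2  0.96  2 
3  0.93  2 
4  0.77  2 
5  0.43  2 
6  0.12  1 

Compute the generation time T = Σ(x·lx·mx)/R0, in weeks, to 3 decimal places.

lx·mx: 0, 0, 1.92, 1.86, 1.54, 0.86, 0.12 → R0 = 6.3
x·lx·mx: 0, 0, 3.84, 5.58, 6.16, 4.3, 0.72 → Σ = 20.6
T = 20.6 / 6.3 = 3.269841… → 3.270

3.270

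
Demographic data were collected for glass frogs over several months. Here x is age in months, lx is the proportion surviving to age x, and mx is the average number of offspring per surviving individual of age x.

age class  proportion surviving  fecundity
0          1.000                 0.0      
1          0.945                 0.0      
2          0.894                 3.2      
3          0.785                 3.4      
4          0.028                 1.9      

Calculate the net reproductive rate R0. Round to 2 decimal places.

5.58

lx·mx by age: 0, 0, 2.8608, 2.669, 0.0532
R0 = Σ lx·mx = 5.583 → 5.58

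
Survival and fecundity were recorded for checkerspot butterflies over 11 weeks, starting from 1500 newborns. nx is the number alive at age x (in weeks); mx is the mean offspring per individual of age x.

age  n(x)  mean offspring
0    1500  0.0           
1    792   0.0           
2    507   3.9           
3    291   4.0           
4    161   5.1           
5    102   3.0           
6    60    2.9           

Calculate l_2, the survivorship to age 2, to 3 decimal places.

l_2 = n_2/n_0 = 507/1500 = 0.338 → 0.338

0.338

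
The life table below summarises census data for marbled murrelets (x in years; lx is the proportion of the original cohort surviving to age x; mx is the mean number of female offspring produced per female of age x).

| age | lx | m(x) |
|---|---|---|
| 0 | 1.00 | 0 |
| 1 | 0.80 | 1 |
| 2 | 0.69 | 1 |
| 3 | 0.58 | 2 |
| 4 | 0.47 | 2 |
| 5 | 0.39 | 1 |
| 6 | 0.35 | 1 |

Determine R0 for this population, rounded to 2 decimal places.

lx·mx by age: 0, 0.8, 0.69, 1.16, 0.94, 0.39, 0.35
R0 = Σ lx·mx = 4.33 → 4.33

4.33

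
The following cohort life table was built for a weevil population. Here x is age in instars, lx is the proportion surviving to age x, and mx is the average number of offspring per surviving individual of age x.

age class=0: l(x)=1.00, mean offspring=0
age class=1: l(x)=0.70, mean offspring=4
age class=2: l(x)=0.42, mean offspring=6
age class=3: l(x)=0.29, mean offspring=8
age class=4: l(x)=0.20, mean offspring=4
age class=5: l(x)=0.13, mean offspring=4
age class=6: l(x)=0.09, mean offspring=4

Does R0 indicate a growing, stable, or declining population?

growing

R0 = Σ lx·mx = 0 + 2.8 + 2.52 + 2.32 + 0.8 + 0.52 + 0.36 = 9.32
R0 > 1, so the population is growing.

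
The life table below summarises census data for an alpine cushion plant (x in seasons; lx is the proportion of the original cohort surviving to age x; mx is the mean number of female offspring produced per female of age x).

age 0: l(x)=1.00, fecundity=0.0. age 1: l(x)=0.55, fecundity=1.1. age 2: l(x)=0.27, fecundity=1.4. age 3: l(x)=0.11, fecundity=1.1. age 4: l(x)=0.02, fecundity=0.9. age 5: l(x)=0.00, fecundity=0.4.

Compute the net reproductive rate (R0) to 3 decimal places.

lx·mx by age: 0, 0.605, 0.378, 0.121, 0.018, 0
R0 = Σ lx·mx = 1.122 → 1.122

1.122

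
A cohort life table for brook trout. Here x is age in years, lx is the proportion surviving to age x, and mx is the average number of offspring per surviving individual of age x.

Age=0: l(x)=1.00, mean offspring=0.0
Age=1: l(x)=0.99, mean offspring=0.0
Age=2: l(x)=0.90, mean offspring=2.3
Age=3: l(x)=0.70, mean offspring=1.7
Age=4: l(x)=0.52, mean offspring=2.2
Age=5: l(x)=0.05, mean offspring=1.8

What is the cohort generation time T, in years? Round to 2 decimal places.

2.83

lx·mx: 0, 0, 2.07, 1.19, 1.144, 0.09 → R0 = 4.494
x·lx·mx: 0, 0, 4.14, 3.57, 4.576, 0.45 → Σ = 12.736
T = 12.736 / 4.494 = 2.834001… → 2.83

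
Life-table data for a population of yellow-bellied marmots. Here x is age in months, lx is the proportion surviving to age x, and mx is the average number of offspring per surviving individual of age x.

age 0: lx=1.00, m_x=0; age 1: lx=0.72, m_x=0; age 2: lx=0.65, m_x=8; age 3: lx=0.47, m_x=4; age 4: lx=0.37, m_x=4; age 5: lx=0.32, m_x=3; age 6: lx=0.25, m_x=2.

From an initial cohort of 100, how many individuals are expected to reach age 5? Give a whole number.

Expected survivors = N0 · l_5 = 100 × 0.32 = 32 → 32

32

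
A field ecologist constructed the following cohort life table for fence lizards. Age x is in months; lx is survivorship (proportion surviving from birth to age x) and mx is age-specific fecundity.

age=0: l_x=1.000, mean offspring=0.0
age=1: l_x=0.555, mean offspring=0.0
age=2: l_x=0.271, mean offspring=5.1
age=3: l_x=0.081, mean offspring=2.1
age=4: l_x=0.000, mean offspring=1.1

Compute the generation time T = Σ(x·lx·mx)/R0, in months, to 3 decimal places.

lx·mx: 0, 0, 1.3821, 0.1701, 0 → R0 = 1.5522
x·lx·mx: 0, 0, 2.7642, 0.5103, 0 → Σ = 3.2745
T = 3.2745 / 1.5522 = 2.109586… → 2.110

2.110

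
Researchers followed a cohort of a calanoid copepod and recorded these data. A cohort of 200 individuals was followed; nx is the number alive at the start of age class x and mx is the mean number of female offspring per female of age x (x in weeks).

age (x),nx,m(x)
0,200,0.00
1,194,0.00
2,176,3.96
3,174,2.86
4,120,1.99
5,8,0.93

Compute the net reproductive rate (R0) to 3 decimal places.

lx = nx/n0 = nx/200: 1, 0.97, 0.88, 0.87, 0.6, 0.04
lx·mx by age: 0, 0, 3.4848, 2.4882, 1.194, 0.0372
R0 = Σ lx·mx = 7.2042 → 7.204

7.204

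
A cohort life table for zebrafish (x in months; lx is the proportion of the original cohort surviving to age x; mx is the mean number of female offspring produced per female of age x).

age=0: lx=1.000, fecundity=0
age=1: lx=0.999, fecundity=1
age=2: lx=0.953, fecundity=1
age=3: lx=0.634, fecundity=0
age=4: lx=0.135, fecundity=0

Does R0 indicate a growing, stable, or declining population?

R0 = Σ lx·mx = 0 + 0.999 + 0.953 + 0 + 0 = 1.952
R0 > 1, so the population is growing.

growing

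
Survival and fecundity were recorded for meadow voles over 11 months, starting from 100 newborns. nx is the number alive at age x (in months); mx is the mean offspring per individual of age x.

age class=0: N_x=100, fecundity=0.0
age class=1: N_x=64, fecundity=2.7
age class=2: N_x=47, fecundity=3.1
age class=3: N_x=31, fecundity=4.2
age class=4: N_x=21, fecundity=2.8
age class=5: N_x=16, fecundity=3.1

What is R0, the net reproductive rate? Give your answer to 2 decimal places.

5.57

lx = nx/n0 = nx/100: 1, 0.64, 0.47, 0.31, 0.21, 0.16
lx·mx by age: 0, 1.728, 1.457, 1.302, 0.588, 0.496
R0 = Σ lx·mx = 5.571 → 5.57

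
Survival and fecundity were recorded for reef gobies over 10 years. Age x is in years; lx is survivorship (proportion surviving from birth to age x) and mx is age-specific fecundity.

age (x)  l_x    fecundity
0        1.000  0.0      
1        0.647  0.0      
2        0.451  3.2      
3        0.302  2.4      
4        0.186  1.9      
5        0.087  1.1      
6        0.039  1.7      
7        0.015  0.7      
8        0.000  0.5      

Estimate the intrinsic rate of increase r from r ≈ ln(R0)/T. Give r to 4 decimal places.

0.3596

R0 = Σ lx·mx = 0 + 0 + 1.4432 + 0.7248 + 0.3534 + 0.0957 + 0.0663 + 0.0105 + 0 = 2.6939
Σ x·lx·mx = 7.4242; T = 7.4242/2.6939 = 2.75593…
r ≈ ln(R0)/T = ln(2.6939)/2.75593… = 0.359585… → 0.3596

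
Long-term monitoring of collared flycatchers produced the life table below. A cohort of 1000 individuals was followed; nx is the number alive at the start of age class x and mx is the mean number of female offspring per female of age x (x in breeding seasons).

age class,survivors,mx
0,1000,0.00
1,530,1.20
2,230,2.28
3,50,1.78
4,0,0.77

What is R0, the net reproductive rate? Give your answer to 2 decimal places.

1.25

lx = nx/n0 = nx/1000: 1, 0.53, 0.23, 0.05, 0
lx·mx by age: 0, 0.636, 0.5244, 0.089, 0
R0 = Σ lx·mx = 1.2494 → 1.25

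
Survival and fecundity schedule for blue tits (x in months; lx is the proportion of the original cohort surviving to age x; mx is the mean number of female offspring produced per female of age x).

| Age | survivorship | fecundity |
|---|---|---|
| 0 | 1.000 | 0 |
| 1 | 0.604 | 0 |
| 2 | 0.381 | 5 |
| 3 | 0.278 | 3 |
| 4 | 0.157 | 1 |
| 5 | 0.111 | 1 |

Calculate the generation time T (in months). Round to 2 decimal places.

2.49

lx·mx: 0, 0, 1.905, 0.834, 0.157, 0.111 → R0 = 3.007
x·lx·mx: 0, 0, 3.81, 2.502, 0.628, 0.555 → Σ = 7.495
T = 7.495 / 3.007 = 2.492517… → 2.49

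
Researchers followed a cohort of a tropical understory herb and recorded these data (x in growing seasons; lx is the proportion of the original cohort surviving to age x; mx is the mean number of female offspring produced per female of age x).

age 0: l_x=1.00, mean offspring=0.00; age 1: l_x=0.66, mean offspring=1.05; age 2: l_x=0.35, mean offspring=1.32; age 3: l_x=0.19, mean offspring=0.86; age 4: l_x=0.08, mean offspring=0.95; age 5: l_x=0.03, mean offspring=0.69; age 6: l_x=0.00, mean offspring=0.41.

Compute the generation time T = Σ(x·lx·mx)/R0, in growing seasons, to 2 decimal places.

1.78

lx·mx: 0, 0.693, 0.462, 0.1634, 0.076, 0.0207, 0 → R0 = 1.4151
x·lx·mx: 0, 0.693, 0.924, 0.4902, 0.304, 0.1035, 0 → Σ = 2.5147
T = 2.5147 / 1.4151 = 1.777048… → 1.78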